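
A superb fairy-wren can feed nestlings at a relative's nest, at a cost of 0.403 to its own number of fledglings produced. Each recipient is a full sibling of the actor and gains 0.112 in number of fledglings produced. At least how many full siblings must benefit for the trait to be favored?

r to a full sibling = 0.5 (full sibs share both parents — two paths of length 2: r = 2·(1/2)^2 = 1/2).
Hamilton's rule: n·r·B > C  ⇒  n > C/(r·B) = 0.403/(0.5·0.112) = 7.196.
The smallest integer exceeding 7.196 is 8.

8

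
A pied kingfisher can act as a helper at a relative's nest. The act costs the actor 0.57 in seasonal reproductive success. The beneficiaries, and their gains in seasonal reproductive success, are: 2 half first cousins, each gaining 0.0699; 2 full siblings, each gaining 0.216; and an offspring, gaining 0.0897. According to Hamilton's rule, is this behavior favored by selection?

Hamilton's rule: the trait is favored when the sum of r·B over every recipient exceeds the actor's cost C.
r to a half first cousin = 1/16 (half first cousins share one grandparent — one path of length 4: r = (1/2)^4 = 1/16).
r to a full sibling = 1/2 (full sibs share both parents — two paths of length 2: r = 2·(1/2)^2 = 1/2).
r to an offspring = 0.5 (one parent–offspring link: r = (1/2)^1 = 1/2).
Summing one r·B term per recipient: 2·0.0625·0.0699 + 2·0.5·0.216 + 1·0.5·0.0897 = 0.2695875.
0.2695875 < 0.57: the indirect benefit is less than the cost.

No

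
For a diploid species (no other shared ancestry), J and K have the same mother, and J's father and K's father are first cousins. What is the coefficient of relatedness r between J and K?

With two independent routes of shared ancestry, r is the sum of the two contributions.
J and K are related in two ways: half-sibs through their shared mother (r = 1/4) and second cousins through their fathers (r = 1/32).
r = 1/4 + 1/32 = 0.28125.

0.28125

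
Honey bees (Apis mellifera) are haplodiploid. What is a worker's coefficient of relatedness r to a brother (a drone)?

0.25

Her haploid brother carries none of their father's genes and a random half of their mother's genome; that half matches the maternal half of her own genome with probability 1/2: r = 1/2 · 1/2 = 1/4.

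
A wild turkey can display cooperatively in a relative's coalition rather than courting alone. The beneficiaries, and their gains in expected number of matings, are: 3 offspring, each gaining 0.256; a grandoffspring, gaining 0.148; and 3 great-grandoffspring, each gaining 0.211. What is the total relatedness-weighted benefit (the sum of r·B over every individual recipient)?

r to an offspring = 1/2 (one parent–offspring link: r = (1/2)^1 = 1/2).
r to a grandoffspring = 0.25 (two parent–offspring links: r = (1/2)^2 = 1/4).
r to a great-grandoffspring = 1/8 (three parent–offspring links: r = (1/2)^3 = 1/8).
Summing one r·B term per recipient: 3·0.5·0.256 + 1·0.25·0.148 + 3·0.125·0.211 = 0.500125.

0.500125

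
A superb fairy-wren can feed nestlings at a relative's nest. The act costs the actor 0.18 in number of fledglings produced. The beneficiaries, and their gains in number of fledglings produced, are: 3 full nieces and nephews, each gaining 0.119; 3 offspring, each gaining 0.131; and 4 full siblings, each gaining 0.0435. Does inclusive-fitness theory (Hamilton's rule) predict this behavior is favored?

Hamilton's rule: the trait is favored when the sum of r·B over every recipient exceeds the actor's cost C.
r to a full niece or nephew = 0.25 (full aunt/uncle↔niece/nephew: two paths of length 3 through the shared grandparent pair: r = 2·(1/2)^3 = 1/4).
r to an offspring = 1/2 (one parent–offspring link: r = (1/2)^1 = 1/2).
r to a full sibling = 0.5 (full sibs share both parents — two paths of length 2: r = 2·(1/2)^2 = 1/2).
Summing one r·B term per recipient: 3·0.25·0.119 + 3·0.5·0.131 + 4·0.5·0.0435 = 0.37275.
0.37275 > 0.18: the indirect benefit exceeds the cost.

Yes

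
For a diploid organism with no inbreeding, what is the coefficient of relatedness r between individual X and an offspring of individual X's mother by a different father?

0.25

Each parent–offspring link contributes a factor of 1/2, and independent paths through distinct common ancestors add.
Half-sibs share one parent — one path of length 2: r = (1/2)^2 = 1/4.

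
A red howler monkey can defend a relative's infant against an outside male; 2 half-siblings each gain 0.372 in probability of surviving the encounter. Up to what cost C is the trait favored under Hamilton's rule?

r to a half-sibling = 1/4 (half-sibs share one parent — one path of length 2: r = (1/2)^2 = 1/4).
Hamilton's rule: n·r·B > C, so the trait is favored while C < n·r·B = 2·0.25·0.372 = 0.186.

0.186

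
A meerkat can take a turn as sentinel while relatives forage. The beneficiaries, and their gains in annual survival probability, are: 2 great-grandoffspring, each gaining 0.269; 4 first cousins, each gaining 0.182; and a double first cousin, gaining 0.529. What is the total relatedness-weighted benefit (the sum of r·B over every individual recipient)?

0.2905

r to a great-grandoffspring = 0.125 (three parent–offspring links: r = (1/2)^3 = 1/8).
r to a first cousin = 1/8 (first cousins share one grandparent pair — two paths of length 4: r = 2·(1/2)^4 = 1/8).
r to a double first cousin = 1/4 (double first cousins share both grandparent pairs — four paths of length 4: r = 4·(1/2)^4 = 1/4).
Summing one r·B term per recipient: 2·0.125·0.269 + 4·0.125·0.182 + 1·0.25·0.529 = 0.2905.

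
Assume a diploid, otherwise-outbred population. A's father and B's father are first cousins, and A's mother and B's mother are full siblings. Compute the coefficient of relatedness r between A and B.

0.15625

Independent pedigree routes through distinct common ancestors add.
A and B are related in two ways: second cousins through their fathers (r = 1/32) and first cousins through their mothers (r = 1/8).
r = 1/32 + 1/8 = 5/32 = 0.15625.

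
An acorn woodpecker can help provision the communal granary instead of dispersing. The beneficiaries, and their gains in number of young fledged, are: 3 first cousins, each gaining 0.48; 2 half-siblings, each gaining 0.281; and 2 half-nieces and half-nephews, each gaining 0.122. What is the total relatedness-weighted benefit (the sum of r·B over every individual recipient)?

r to a first cousin = 0.125 (first cousins share one grandparent pair — two paths of length 4: r = 2·(1/2)^4 = 1/8).
r to a half-sibling = 1/4 (half-sibs share one parent — one path of length 2: r = (1/2)^2 = 1/4).
r to a half-niece or half-nephew = 1/8 (half-aunt/uncle↔niece/nephew: one path of length 3: r = (1/2)^3 = 1/8).
Summing one r·B term per recipient: 3·0.125·0.48 + 2·0.25·0.281 + 2·0.125·0.122 = 0.351.

0.351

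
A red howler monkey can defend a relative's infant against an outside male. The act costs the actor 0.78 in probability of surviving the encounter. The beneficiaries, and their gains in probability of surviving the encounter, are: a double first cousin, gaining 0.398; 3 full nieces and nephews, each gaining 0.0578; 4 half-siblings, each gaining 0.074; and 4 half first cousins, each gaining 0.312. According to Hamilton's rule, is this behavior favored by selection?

No

Hamilton's rule: the trait is favored when the sum of r·B over every recipient exceeds the actor's cost C.
r to a double first cousin = 1/4 (double first cousins share both grandparent pairs — four paths of length 4: r = 4·(1/2)^4 = 1/4).
r to a full niece or nephew = 0.25 (full aunt/uncle↔niece/nephew: two paths of length 3 through the shared grandparent pair: r = 2·(1/2)^3 = 1/4).
r to a half-sibling = 0.25 (half-sibs share one parent — one path of length 2: r = (1/2)^2 = 1/4).
r to a half first cousin = 1/16 (half first cousins share one grandparent — one path of length 4: r = (1/2)^4 = 1/16).
Summing one r·B term per recipient: 1·0.25·0.398 + 3·0.25·0.0578 + 4·0.25·0.074 + 4·0.0625·0.312 = 0.29485.
0.29485 < 0.78: the indirect benefit is less than the cost.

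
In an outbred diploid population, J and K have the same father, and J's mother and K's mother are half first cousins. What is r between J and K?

0.265625

With two independent routes of shared ancestry, r is the sum of the two contributions.
J and K are related in two ways: half-sibs through their shared father (r = 1/4) and half second cousins through their mothers (r = 1/64).
r = 1/4 + 1/64 = 0.265625.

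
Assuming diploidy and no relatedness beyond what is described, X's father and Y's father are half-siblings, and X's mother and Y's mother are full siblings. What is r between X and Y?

0.1875

Relatedness sums over independent paths through distinct common ancestors.
X and Y are related in two ways: half first cousins through their fathers (r = 1/16) and first cousins through their mothers (r = 1/8).
r = 1/16 + 1/8 = 3/16 = 0.1875.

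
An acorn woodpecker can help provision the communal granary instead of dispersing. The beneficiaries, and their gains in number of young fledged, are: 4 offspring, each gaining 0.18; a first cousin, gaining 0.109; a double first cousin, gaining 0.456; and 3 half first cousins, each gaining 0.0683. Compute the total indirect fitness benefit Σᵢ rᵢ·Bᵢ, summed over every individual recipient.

r to an offspring = 0.5 (one parent–offspring link: r = (1/2)^1 = 1/2).
r to a first cousin = 0.125 (first cousins share one grandparent pair — two paths of length 4: r = 2·(1/2)^4 = 1/8).
r to a double first cousin = 1/4 (double first cousins share both grandparent pairs — four paths of length 4: r = 4·(1/2)^4 = 1/4).
r to a half first cousin = 1/16 (half first cousins share one grandparent — one path of length 4: r = (1/2)^4 = 1/16).
Summing one r·B term per recipient: 4·0.5·0.18 + 1·0.125·0.109 + 1·0.25·0.456 + 3·0.0625·0.0683 = 0.50043125.

0.50043125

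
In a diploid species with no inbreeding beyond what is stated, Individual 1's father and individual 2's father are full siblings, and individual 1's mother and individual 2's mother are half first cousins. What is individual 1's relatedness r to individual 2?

Relatedness sums over independent paths through distinct common ancestors.
Individual 1 and individual 2 are related in two ways: first cousins through their fathers (r = 1/8) and half second cousins through their mothers (r = 1/64).
r = 1/8 + 1/64 = 0.140625.

0.140625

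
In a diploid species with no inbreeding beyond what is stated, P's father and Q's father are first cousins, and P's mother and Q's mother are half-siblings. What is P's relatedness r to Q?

With two independent routes of shared ancestry, r is the sum of the two contributions.
P and Q are related in two ways: second cousins through their fathers (r = 1/32) and half first cousins through their mothers (r = 1/16).
r = 1/32 + 1/16 = 0.09375.

0.09375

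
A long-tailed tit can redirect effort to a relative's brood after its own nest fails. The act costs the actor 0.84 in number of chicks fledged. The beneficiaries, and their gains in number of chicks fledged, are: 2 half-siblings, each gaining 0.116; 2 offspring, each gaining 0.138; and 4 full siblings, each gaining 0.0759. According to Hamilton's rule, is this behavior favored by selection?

No

Hamilton's rule: the trait is favored when the sum of r·B over every recipient exceeds the actor's cost C.
r to a half-sibling = 1/4 (half-sibs share one parent — one path of length 2: r = (1/2)^2 = 1/4).
r to an offspring = 0.5 (one parent–offspring link: r = (1/2)^1 = 1/2).
r to a full sibling = 0.5 (full sibs share both parents — two paths of length 2: r = 2·(1/2)^2 = 1/2).
Summing one r·B term per recipient: 2·0.25·0.116 + 2·0.5·0.138 + 4·0.5·0.0759 = 0.3478.
0.3478 < 0.84: the indirect benefit is less than the cost.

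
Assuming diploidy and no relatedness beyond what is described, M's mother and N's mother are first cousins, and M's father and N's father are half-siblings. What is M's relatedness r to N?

0.09375

Relatedness sums over independent paths through distinct common ancestors.
M and N are related in two ways: second cousins through their mothers (r = 1/32) and half first cousins through their fathers (r = 1/16).
r = 1/32 + 1/16 = 3/32 = 0.09375.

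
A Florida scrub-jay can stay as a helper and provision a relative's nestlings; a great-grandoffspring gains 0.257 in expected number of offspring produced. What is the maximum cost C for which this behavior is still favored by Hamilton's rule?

r to a great-grandoffspring = 1/8 (three parent–offspring links: r = (1/2)^3 = 1/8).
Hamilton's rule: n·r·B > C, so the trait is favored while C < n·r·B = 1·0.125·0.257 = 0.032125.

0.032125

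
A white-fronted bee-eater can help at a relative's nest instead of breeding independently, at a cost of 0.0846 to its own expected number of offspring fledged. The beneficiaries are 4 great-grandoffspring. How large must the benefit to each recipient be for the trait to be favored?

r to a great-grandoffspring = 0.125 (three parent–offspring links: r = (1/2)^3 = 1/8).
Hamilton's rule with n recipients of equal r: n·r·B > C, so B > C/(n·r) = 0.0846/(4·0.125) = 0.1692.

0.1692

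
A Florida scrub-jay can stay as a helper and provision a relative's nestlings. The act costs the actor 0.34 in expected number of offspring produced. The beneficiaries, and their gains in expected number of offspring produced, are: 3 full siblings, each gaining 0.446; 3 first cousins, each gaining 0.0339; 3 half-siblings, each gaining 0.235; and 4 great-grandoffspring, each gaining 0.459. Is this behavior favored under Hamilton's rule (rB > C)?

Hamilton's rule: the trait is favored when the sum of r·B over every recipient exceeds the actor's cost C.
r to a full sibling = 1/2 (full sibs share both parents — two paths of length 2: r = 2·(1/2)^2 = 1/2).
r to a first cousin = 0.125 (first cousins share one grandparent pair — two paths of length 4: r = 2·(1/2)^4 = 1/8).
r to a half-sibling = 0.25 (half-sibs share one parent — one path of length 2: r = (1/2)^2 = 1/4).
r to a great-grandoffspring = 0.125 (three parent–offspring links: r = (1/2)^3 = 1/8).
Summing one r·B term per recipient: 3·0.5·0.446 + 3·0.125·0.0339 + 3·0.25·0.235 + 4·0.125·0.459 = 1.0874625.
1.0874625 > 0.34: the indirect benefit exceeds the cost.

Yes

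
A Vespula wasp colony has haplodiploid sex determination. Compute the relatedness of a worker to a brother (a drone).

Her haploid brother carries none of their father's genes and a random half of their mother's genome; that half matches the maternal half of her own genome with probability 1/2: r = 1/2 · 1/2 = 1/4.

0.25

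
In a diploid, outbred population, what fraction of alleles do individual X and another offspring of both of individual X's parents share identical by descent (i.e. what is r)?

0.5

Each parent–offspring link contributes a factor of 1/2, and independent paths through distinct common ancestors add.
Full sibs share both parents — two paths of length 2: r = 2·(1/2)^2 = 1/2.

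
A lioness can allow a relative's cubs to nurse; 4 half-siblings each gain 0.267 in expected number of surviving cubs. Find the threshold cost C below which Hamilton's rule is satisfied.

0.267

r to a half-sibling = 0.25 (half-sibs share one parent — one path of length 2: r = (1/2)^2 = 1/4).
Hamilton's rule: n·r·B > C, so the trait is favored while C < n·r·B = 4·0.25·0.267 = 0.267.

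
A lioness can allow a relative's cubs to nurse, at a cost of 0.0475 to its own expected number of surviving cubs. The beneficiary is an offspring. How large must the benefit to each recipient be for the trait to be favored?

r to an offspring = 0.5 (one parent–offspring link: r = (1/2)^1 = 1/2).
Hamilton's rule with n recipients of equal r: n·r·B > C, so B > C/(n·r) = 0.0475/(1·0.5) = 0.095.

0.095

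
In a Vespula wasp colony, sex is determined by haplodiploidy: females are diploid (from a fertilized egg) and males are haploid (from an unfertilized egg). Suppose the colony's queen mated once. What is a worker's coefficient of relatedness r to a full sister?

0.75

Haplodiploid full sisters inherit their father's entire haploid genome identically (contributing 1/2) and on average half of their mother's contribution (1/2 · 1/2 = 1/4); r = 1/2 + 1/4 = 3/4.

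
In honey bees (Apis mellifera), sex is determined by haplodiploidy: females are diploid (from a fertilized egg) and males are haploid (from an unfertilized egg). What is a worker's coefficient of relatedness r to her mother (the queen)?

0.5

One meiotic link between diploid queen and diploid daughter: r = 1/2.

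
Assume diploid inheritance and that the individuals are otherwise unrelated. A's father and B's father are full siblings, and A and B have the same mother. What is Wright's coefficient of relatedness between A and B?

0.375

Relatedness sums over independent paths through distinct common ancestors.
A and B are related in two ways: first cousins through their fathers (r = 1/8) and half-sibs through their shared mother (r = 1/4).
r = 1/8 + 1/4 = 0.375.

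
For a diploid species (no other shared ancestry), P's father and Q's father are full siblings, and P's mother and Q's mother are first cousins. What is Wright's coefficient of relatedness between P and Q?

0.15625

Independent pedigree routes through distinct common ancestors add.
P and Q are related in two ways: first cousins through their fathers (r = 1/8) and second cousins through their mothers (r = 1/32).
r = 1/8 + 1/32 = 5/32 = 0.15625.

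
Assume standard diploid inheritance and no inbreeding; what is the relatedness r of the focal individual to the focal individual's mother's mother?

Each parent–offspring link contributes a factor of 1/2, and independent paths through distinct common ancestors add.
Two parent–offspring links: r = (1/2)^2 = 1/4.

0.25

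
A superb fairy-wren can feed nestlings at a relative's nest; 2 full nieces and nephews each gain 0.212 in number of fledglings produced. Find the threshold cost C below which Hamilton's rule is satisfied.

0.106

r to a full niece or nephew = 0.25 (full aunt/uncle↔niece/nephew: two paths of length 3 through the shared grandparent pair: r = 2·(1/2)^3 = 1/4).
Hamilton's rule: n·r·B > C, so the trait is favored while C < n·r·B = 2·0.25·0.212 = 0.106.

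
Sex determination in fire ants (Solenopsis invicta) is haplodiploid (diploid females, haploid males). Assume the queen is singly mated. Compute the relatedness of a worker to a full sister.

Haplodiploid full sisters inherit their father's entire haploid genome identically (contributing 1/2) and on average half of their mother's contribution (1/2 · 1/2 = 1/4); r = 1/2 + 1/4 = 3/4.

0.75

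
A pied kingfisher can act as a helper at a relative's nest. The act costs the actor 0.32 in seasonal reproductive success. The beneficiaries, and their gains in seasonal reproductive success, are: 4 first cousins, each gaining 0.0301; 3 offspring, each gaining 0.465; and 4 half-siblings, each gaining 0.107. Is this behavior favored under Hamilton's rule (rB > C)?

Yes

Hamilton's rule: the trait is favored when the sum of r·B over every recipient exceeds the actor's cost C.
r to a first cousin = 0.125 (first cousins share one grandparent pair — two paths of length 4: r = 2·(1/2)^4 = 1/8).
r to an offspring = 0.5 (one parent–offspring link: r = (1/2)^1 = 1/2).
r to a half-sibling = 1/4 (half-sibs share one parent — one path of length 2: r = (1/2)^2 = 1/4).
Summing one r·B term per recipient: 4·0.125·0.0301 + 3·0.5·0.465 + 4·0.25·0.107 = 0.81955.
0.81955 > 0.32: the indirect benefit exceeds the cost.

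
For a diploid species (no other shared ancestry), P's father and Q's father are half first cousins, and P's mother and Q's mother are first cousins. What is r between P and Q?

Independent pedigree routes through distinct common ancestors add.
P and Q are related in two ways: half second cousins through their fathers (r = 1/64) and second cousins through their mothers (r = 1/32).
r = 1/64 + 1/32 = 0.046875.

0.046875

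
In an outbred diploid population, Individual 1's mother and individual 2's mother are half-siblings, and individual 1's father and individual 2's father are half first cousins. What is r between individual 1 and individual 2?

0.078125

Wright's path rule: contributions from independent ancestry routes add.
Individual 1 and individual 2 are related in two ways: half first cousins through their mothers (r = 1/16) and half second cousins through their fathers (r = 1/64).
r = 1/16 + 1/64 = 0.078125.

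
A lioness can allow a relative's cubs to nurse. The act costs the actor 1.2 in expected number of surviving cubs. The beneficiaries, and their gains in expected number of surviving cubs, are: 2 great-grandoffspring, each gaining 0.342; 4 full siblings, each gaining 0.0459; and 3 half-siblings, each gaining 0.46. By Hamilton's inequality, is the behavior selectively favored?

No

Hamilton's rule: the trait is favored when the sum of r·B over every recipient exceeds the actor's cost C.
r to a great-grandoffspring = 0.125 (three parent–offspring links: r = (1/2)^3 = 1/8).
r to a full sibling = 0.5 (full sibs share both parents — two paths of length 2: r = 2·(1/2)^2 = 1/2).
r to a half-sibling = 1/4 (half-sibs share one parent — one path of length 2: r = (1/2)^2 = 1/4).
Summing one r·B term per recipient: 2·0.125·0.342 + 4·0.5·0.0459 + 3·0.25·0.46 = 0.5223.
0.5223 < 1.2: the indirect benefit is less than the cost.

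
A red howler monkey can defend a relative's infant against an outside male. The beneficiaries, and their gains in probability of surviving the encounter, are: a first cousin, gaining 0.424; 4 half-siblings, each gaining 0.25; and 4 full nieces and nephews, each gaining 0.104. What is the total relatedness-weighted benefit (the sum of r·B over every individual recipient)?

r to a first cousin = 0.125 (first cousins share one grandparent pair — two paths of length 4: r = 2·(1/2)^4 = 1/8).
r to a half-sibling = 1/4 (half-sibs share one parent — one path of length 2: r = (1/2)^2 = 1/4).
r to a full niece or nephew = 1/4 (full aunt/uncle↔niece/nephew: two paths of length 3 through the shared grandparent pair: r = 2·(1/2)^3 = 1/4).
Summing one r·B term per recipient: 1·0.125·0.424 + 4·0.25·0.25 + 4·0.25·0.104 = 0.407.

0.407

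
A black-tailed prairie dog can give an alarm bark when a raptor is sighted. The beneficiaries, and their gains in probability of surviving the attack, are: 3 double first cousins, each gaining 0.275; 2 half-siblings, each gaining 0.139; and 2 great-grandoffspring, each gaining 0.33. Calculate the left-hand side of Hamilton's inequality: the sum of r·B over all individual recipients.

0.35825

r to a double first cousin = 0.25 (double first cousins share both grandparent pairs — four paths of length 4: r = 4·(1/2)^4 = 1/4).
r to a half-sibling = 0.25 (half-sibs share one parent — one path of length 2: r = (1/2)^2 = 1/4).
r to a great-grandoffspring = 0.125 (three parent–offspring links: r = (1/2)^3 = 1/8).
Summing one r·B term per recipient: 3·0.25·0.275 + 2·0.25·0.139 + 2·0.125·0.33 = 0.35825.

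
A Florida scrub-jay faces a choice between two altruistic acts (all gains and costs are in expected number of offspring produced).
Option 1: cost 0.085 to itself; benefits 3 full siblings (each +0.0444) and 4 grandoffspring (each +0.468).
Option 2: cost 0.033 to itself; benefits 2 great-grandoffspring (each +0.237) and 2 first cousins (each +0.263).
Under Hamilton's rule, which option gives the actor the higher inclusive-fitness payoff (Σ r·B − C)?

Option 1: r to a full sibling = 0.5.
Option 1: r to a grandoffspring = 0.25.
Option 1: Σ r·B − C = (3·0.5·0.0444 + 4·0.25·0.468) − 0.085 = 0.4496.
Option 2: r to a great-grandoffspring = 0.125.
Option 2: r to a first cousin = 0.125.
Option 2: Σ r·B − C = (2·0.125·0.237 + 2·0.125·0.263) − 0.033 = 0.092.
Option 1 has the higher net inclusive-fitness payoff.

Option 1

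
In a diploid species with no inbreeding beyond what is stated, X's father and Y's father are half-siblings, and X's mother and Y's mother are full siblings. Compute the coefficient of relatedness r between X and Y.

With two independent routes of shared ancestry, r is the sum of the two contributions.
X and Y are related in two ways: half first cousins through their fathers (r = 1/16) and first cousins through their mothers (r = 1/8).
r = 1/16 + 1/8 = 0.1875.

0.1875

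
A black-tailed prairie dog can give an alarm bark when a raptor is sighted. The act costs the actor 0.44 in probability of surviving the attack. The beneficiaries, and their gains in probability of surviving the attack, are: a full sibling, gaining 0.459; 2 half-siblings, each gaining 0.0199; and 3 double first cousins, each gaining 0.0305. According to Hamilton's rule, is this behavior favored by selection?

Hamilton's rule: the trait is favored when the sum of r·B over every recipient exceeds the actor's cost C.
r to a full sibling = 1/2 (full sibs share both parents — two paths of length 2: r = 2·(1/2)^2 = 1/2).
r to a half-sibling = 0.25 (half-sibs share one parent — one path of length 2: r = (1/2)^2 = 1/4).
r to a double first cousin = 0.25 (double first cousins share both grandparent pairs — four paths of length 4: r = 4·(1/2)^4 = 1/4).
Summing one r·B term per recipient: 1·0.5·0.459 + 2·0.25·0.0199 + 3·0.25·0.0305 = 0.262325.
0.262325 < 0.44: the indirect benefit is less than the cost.

No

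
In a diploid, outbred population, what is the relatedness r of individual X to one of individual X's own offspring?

Each parent–offspring link contributes a factor of 1/2, and independent paths through distinct common ancestors add.
One parent–offspring link: r = (1/2)^1 = 1/2.

0.5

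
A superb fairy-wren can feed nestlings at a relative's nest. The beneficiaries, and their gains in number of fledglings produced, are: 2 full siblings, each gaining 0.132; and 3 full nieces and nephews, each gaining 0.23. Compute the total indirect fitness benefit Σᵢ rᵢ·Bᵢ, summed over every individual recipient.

r to a full sibling = 0.5 (full sibs share both parents — two paths of length 2: r = 2·(1/2)^2 = 1/2).
r to a full niece or nephew = 0.25 (full aunt/uncle↔niece/nephew: two paths of length 3 through the shared grandparent pair: r = 2·(1/2)^3 = 1/4).
Summing one r·B term per recipient: 2·0.5·0.132 + 3·0.25·0.23 = 0.3045.

0.3045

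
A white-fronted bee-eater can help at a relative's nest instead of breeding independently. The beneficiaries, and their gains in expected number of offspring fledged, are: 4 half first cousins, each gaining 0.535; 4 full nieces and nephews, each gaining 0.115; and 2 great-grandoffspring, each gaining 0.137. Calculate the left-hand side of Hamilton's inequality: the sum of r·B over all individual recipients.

r to a half first cousin = 0.0625 (half first cousins share one grandparent — one path of length 4: r = (1/2)^4 = 1/16).
r to a full niece or nephew = 1/4 (full aunt/uncle↔niece/nephew: two paths of length 3 through the shared grandparent pair: r = 2·(1/2)^3 = 1/4).
r to a great-grandoffspring = 0.125 (three parent–offspring links: r = (1/2)^3 = 1/8).
Summing one r·B term per recipient: 4·0.0625·0.535 + 4·0.25·0.115 + 2·0.125·0.137 = 0.283.

0.283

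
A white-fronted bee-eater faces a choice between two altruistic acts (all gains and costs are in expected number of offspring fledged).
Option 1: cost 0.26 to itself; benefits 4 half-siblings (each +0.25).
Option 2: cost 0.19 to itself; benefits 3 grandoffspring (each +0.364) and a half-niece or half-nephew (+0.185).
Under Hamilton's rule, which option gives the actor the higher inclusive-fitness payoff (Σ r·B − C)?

Option 1: r to a half-sibling = 0.25.
Option 1: Σ r·B − C = (4·0.25·0.25) − 0.26 = -0.01.
Option 2: r to a grandoffspring = 0.25.
Option 2: r to a half-niece or half-nephew = 0.125.
Option 2: Σ r·B − C = (3·0.25·0.364 + 1·0.125·0.185) − 0.19 = 0.106125.
Option 2 has the higher net inclusive-fitness payoff.

Option 2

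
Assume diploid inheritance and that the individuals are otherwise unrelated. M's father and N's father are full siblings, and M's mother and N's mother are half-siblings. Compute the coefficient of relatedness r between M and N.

0.1875

Relatedness sums over independent paths through distinct common ancestors.
M and N are related in two ways: first cousins through their fathers (r = 1/8) and half first cousins through their mothers (r = 1/16).
r = 1/8 + 1/16 = 0.1875.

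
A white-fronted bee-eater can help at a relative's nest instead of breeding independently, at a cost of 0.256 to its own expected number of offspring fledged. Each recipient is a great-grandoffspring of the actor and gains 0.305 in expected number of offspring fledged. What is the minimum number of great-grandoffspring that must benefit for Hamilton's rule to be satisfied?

r to a great-grandoffspring = 1/8 (three parent–offspring links: r = (1/2)^3 = 1/8).
Hamilton's rule: n·r·B > C  ⇒  n > C/(r·B) = 0.256/(0.125·0.305) = 6.715.
The smallest integer exceeding 6.715 is 7.

7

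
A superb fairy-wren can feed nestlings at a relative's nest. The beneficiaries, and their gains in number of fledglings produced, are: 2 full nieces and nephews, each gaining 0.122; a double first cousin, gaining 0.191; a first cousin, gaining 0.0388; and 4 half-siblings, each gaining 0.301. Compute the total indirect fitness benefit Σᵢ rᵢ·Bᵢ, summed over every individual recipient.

0.4146

r to a full niece or nephew = 1/4 (full aunt/uncle↔niece/nephew: two paths of length 3 through the shared grandparent pair: r = 2·(1/2)^3 = 1/4).
r to a double first cousin = 1/4 (double first cousins share both grandparent pairs — four paths of length 4: r = 4·(1/2)^4 = 1/4).
r to a first cousin = 1/8 (first cousins share one grandparent pair — two paths of length 4: r = 2·(1/2)^4 = 1/8).
r to a half-sibling = 0.25 (half-sibs share one parent — one path of length 2: r = (1/2)^2 = 1/4).
Summing one r·B term per recipient: 2·0.25·0.122 + 1·0.25·0.191 + 1·0.125·0.0388 + 4·0.25·0.301 = 0.4146.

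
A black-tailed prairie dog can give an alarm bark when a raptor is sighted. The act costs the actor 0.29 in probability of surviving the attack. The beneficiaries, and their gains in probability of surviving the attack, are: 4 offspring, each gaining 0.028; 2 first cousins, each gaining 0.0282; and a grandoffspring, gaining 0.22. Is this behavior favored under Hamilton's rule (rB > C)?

No

Hamilton's rule: the trait is favored when the sum of r·B over every recipient exceeds the actor's cost C.
r to an offspring = 1/2 (one parent–offspring link: r = (1/2)^1 = 1/2).
r to a first cousin = 0.125 (first cousins share one grandparent pair — two paths of length 4: r = 2·(1/2)^4 = 1/8).
r to a grandoffspring = 1/4 (two parent–offspring links: r = (1/2)^2 = 1/4).
Summing one r·B term per recipient: 4·0.5·0.028 + 2·0.125·0.0282 + 1·0.25·0.22 = 0.11805.
0.11805 < 0.29: the indirect benefit is less than the cost.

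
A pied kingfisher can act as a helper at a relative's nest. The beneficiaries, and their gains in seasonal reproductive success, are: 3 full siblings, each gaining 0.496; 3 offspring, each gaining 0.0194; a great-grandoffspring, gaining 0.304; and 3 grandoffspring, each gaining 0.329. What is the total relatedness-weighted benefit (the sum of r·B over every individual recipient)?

1.05785

r to a full sibling = 1/2 (full sibs share both parents — two paths of length 2: r = 2·(1/2)^2 = 1/2).
r to an offspring = 1/2 (one parent–offspring link: r = (1/2)^1 = 1/2).
r to a great-grandoffspring = 0.125 (three parent–offspring links: r = (1/2)^3 = 1/8).
r to a grandoffspring = 1/4 (two parent–offspring links: r = (1/2)^2 = 1/4).
Summing one r·B term per recipient: 3·0.5·0.496 + 3·0.5·0.0194 + 1·0.125·0.304 + 3·0.25·0.329 = 1.05785.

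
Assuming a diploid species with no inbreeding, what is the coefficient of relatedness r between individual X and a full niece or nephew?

Full aunt/uncle↔niece/nephew: two paths of length 3 through the shared grandparent pair: r = 2·(1/2)^3 = 1/4.

0.25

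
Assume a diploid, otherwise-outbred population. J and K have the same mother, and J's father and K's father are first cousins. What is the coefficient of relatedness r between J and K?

0.28125

With two independent routes of shared ancestry, r is the sum of the two contributions.
J and K are related in two ways: half-sibs through their shared mother (r = 1/4) and second cousins through their fathers (r = 1/32).
r = 1/4 + 1/32 = 0.28125.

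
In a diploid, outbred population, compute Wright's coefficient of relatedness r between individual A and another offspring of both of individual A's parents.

0.5

Each parent–offspring link contributes a factor of 1/2, and independent paths through distinct common ancestors add.
Full sibs share both parents — two paths of length 2: r = 2·(1/2)^2 = 1/2.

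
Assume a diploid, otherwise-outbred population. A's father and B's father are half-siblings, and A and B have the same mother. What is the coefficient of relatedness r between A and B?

With two independent routes of shared ancestry, r is the sum of the two contributions.
A and B are related in two ways: half first cousins through their fathers (r = 1/16) and half-sibs through their shared mother (r = 1/4).
r = 1/16 + 1/4 = 5/16 = 0.3125.

0.3125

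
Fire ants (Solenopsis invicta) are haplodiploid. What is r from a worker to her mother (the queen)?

One meiotic link between diploid queen and diploid daughter: r = 1/2.

0.5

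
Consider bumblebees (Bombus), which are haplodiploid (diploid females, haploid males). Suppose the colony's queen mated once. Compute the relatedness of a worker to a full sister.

Haplodiploid full sisters inherit their father's entire haploid genome identically (contributing 1/2) and on average half of their mother's contribution (1/2 · 1/2 = 1/4); r = 1/2 + 1/4 = 3/4.

0.75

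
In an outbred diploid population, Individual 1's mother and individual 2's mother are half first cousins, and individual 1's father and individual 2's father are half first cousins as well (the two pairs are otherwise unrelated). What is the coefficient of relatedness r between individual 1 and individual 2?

0.03125

Independent pedigree routes through distinct common ancestors add.
Individual 1 and individual 2 are related in two ways: half second cousins through their mothers (r = 1/64) and half second cousins through their fathers (r = 1/64).
r = 1/64 + 1/64 = 0.03125.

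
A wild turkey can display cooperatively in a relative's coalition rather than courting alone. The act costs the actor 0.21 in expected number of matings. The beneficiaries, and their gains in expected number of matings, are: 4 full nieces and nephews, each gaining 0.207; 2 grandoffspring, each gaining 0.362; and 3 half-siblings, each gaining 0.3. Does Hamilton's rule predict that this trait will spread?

Yes

Hamilton's rule: the trait is favored when the sum of r·B over every recipient exceeds the actor's cost C.
r to a full niece or nephew = 1/4 (full aunt/uncle↔niece/nephew: two paths of length 3 through the shared grandparent pair: r = 2·(1/2)^3 = 1/4).
r to a grandoffspring = 1/4 (two parent–offspring links: r = (1/2)^2 = 1/4).
r to a half-sibling = 0.25 (half-sibs share one parent — one path of length 2: r = (1/2)^2 = 1/4).
Summing one r·B term per recipient: 4·0.25·0.207 + 2·0.25·0.362 + 3·0.25·0.3 = 0.613.
0.613 > 0.21: the indirect benefit exceeds the cost.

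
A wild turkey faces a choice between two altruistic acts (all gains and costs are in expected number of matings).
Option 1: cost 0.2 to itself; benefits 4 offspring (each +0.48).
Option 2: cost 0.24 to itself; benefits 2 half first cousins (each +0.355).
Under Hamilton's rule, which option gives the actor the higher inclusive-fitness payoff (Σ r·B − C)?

Option 1

Option 1: r to an offspring = 0.5.
Option 1: Σ r·B − C = (4·0.5·0.48) − 0.2 = 0.76.
Option 2: r to a half first cousin = 0.0625.
Option 2: Σ r·B − C = (2·0.0625·0.355) − 0.24 = -0.195625.
Option 1 has the higher net inclusive-fitness payoff.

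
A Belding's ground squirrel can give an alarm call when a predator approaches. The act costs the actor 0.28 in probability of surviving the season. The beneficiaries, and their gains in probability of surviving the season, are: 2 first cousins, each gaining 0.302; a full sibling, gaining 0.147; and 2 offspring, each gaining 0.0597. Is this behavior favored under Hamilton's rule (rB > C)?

Hamilton's rule: the trait is favored when the sum of r·B over every recipient exceeds the actor's cost C.
r to a first cousin = 1/8 (first cousins share one grandparent pair — two paths of length 4: r = 2·(1/2)^4 = 1/8).
r to a full sibling = 0.5 (full sibs share both parents — two paths of length 2: r = 2·(1/2)^2 = 1/2).
r to an offspring = 1/2 (one parent–offspring link: r = (1/2)^1 = 1/2).
Summing one r·B term per recipient: 2·0.125·0.302 + 1·0.5·0.147 + 2·0.5·0.0597 = 0.2087.
0.2087 < 0.28: the indirect benefit is less than the cost.

No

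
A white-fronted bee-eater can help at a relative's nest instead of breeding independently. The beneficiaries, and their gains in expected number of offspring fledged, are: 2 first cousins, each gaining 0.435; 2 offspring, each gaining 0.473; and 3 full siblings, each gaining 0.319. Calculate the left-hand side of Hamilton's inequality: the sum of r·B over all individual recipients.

r to a first cousin = 1/8 (first cousins share one grandparent pair — two paths of length 4: r = 2·(1/2)^4 = 1/8).
r to an offspring = 0.5 (one parent–offspring link: r = (1/2)^1 = 1/2).
r to a full sibling = 0.5 (full sibs share both parents — two paths of length 2: r = 2·(1/2)^2 = 1/2).
Summing one r·B term per recipient: 2·0.125·0.435 + 2·0.5·0.473 + 3·0.5·0.319 = 1.06025.

1.06025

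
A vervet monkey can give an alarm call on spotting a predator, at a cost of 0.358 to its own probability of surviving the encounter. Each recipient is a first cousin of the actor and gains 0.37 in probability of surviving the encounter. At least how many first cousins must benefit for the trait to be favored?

r to a first cousin = 1/8 (first cousins share one grandparent pair — two paths of length 4: r = 2·(1/2)^4 = 1/8).
Hamilton's rule: n·r·B > C  ⇒  n > C/(r·B) = 0.358/(0.125·0.37) = 7.741.
The smallest integer exceeding 7.741 is 8.

8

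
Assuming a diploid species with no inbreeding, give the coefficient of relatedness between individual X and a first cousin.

First cousins share one grandparent pair — two paths of length 4: r = 2·(1/2)^4 = 1/8.

0.125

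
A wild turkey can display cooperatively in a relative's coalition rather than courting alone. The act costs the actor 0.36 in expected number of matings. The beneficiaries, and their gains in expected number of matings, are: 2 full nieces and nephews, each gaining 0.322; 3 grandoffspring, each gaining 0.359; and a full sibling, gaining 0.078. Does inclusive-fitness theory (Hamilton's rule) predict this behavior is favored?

Yes

Hamilton's rule: the trait is favored when the sum of r·B over every recipient exceeds the actor's cost C.
r to a full niece or nephew = 1/4 (full aunt/uncle↔niece/nephew: two paths of length 3 through the shared grandparent pair: r = 2·(1/2)^3 = 1/4).
r to a grandoffspring = 0.25 (two parent–offspring links: r = (1/2)^2 = 1/4).
r to a full sibling = 0.5 (full sibs share both parents — two paths of length 2: r = 2·(1/2)^2 = 1/2).
Summing one r·B term per recipient: 2·0.25·0.322 + 3·0.25·0.359 + 1·0.5·0.078 = 0.46925.
0.46925 > 0.36: the indirect benefit exceeds the cost.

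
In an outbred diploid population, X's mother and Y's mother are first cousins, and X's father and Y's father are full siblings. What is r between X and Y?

0.15625

With two independent routes of shared ancestry, r is the sum of the two contributions.
X and Y are related in two ways: second cousins through their mothers (r = 1/32) and first cousins through their fathers (r = 1/8).
r = 1/32 + 1/8 = 0.15625.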